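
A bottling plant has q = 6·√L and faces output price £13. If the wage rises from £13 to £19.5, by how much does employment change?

From P·MP_L = w with MP_L = 3·L^(-1/2), the labor demand is L(w) = (39/w)^(2).
At w = 13: L = 9. At w = 19.5: L = 4.
ΔL = 4 − 9 = -5.

ΔL = -5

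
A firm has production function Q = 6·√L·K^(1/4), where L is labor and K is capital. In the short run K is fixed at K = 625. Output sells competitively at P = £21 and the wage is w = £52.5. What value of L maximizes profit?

With K = 625, MP_L = (1/2)·6·L^(-1/2)·625^(1/4) = 15·L^(-1/2).
Profit maximization for a price taker requires P·MP_L = w: 21·15·L^(-1/2) = 52.5.
So L^(-1/2) = 1/6, which gives L = 36.

L* = 36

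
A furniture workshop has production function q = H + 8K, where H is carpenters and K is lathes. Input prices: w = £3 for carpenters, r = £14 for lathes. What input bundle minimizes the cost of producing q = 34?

The inputs are perfect substitutes, so the firm uses whichever has the lower cost per unit of output.
Cost per unit of output via H is 3; via K it is 1.75. K is cheaper.
Producing q = 34 with K alone: H = 0, K = 4.25.

H* = 0, K* = 4.25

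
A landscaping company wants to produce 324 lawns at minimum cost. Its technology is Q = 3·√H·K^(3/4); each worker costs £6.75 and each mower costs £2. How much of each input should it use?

Cost minimization requires the marginal rate of technical substitution to equal the input-price ratio: MP_H/MP_K = w/r.
Here MP_H/MP_K = (1/2)·(K/H)/(3/4) = (2/3)·(K/H). Setting this equal to 6.75/2 = 3.375 gives K = 5.0625H.
Substituting into Q = 324: 3·H^(1/2)·(5.0625H)^(3/4) = 324.
Solving, H = 16 and K = 81.

H* = 16, K* = 81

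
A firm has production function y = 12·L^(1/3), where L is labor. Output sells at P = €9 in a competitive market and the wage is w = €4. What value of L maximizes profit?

L* = 27

MP_L = (1/3)·12·L^(-2/3) = 4·L^(-2/3).
Profit maximization for a price taker requires P·MP_L = w: 9·4·L^(-2/3) = 4.
So L^(-2/3) = 1/9, which gives L = 27.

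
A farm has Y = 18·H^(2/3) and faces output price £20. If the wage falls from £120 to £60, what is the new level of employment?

From P·MP_H = w with MP_H = 12·H^(-1/3), the labor demand is H(w) = (240/w)^(3).
At w = 120: H = 8. At w = 60: H = 64.

H* = 64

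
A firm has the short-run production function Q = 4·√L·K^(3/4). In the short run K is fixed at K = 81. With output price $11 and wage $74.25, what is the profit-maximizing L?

With K = 81, MP_L = (1/2)·4·L^(-1/2)·81^(3/4) = 54·L^(-1/2).
Profit maximization for a price taker requires P·MP_L = w: 11·54·L^(-1/2) = 74.25.
So L^(-1/2) = 0.125, which gives L = 64.

L* = 64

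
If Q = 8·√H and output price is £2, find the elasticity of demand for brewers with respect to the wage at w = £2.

MP_H = (1/2)·8·H^(-1/2), so P·MP_H = w gives 8·H^(-1/2) = w.
Solving, H(w) = (8/w)^(2). This is a constant-elasticity form: H ∝ w^(−2), so ε = −2.

ε = -2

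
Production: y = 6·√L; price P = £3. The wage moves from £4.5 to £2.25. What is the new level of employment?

L* = 16

From P·MP_L = w with MP_L = 3·L^(-1/2), the labor demand is L(w) = (9/w)^(2).
At w = 4.5: L = 4. At w = 2.25: L = 16.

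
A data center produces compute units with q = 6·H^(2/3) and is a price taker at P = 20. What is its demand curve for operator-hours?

H(w) = 512000/w³

MP_H = (2/3)·6·H^(-1/3) = 4·H^(-1/3).
Setting P·MP_H = w: 80·H^(-1/3) = w.
Solving for H: H^(-1/3) = w/80, so H = (80/w)^(3).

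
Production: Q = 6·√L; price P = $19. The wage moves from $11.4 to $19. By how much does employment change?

From P·MP_L = w with MP_L = 3·L^(-1/2), the labor demand is L(w) = (57/w)^(2).
At w = 11.4: L = 25. At w = 19: L = 9.
ΔL = 9 − 25 = -16.

ΔL = -16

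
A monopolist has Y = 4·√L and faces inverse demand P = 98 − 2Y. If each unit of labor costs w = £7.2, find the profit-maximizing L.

Marginal revenue from the inverse demand is MR = 98 − 4Y.
The marginal product is MP_L = 2·L^(-1/2).
A monopolist hires until marginal revenue product equals the wage: MR·MP_L = w.
At L, Y = 4·√L. Substituting and solving: (98 − 16·√L)·2·L^(-1/2) = 7.2 gives L = 25.

L* = 25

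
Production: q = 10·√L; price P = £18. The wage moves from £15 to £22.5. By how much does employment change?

From P·MP_L = w with MP_L = 5·L^(-1/2), the labor demand is L(w) = (90/w)^(2).
At w = 15: L = 36. At w = 22.5: L = 16.
ΔL = 16 − 36 = -20.

ΔL = -20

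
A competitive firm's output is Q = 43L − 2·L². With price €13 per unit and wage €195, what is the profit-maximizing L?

The marginal product of L is MP_L = 43 − 4L.
A price-taking firm hires until the value of the marginal product equals the wage: P·MP_L = w, so 13·(43 − 4L) = 195.
Then 43 − 4L = 15, giving L = 7.

L* = 7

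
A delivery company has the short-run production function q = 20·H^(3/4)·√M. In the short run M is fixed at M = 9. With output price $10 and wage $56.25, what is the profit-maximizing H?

With M = 9, MP_H = (3/4)·20·H^(-1/4)·9^(1/2) = 45·H^(-1/4).
Profit maximization for a price taker requires P·MP_H = w: 10·45·H^(-1/4) = 56.25.
So H^(-1/4) = 0.125, which gives H = 4096.

H* = 4096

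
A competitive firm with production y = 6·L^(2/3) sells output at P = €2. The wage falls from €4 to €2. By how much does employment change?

ΔL = 56

From P·MP_L = w with MP_L = 4·L^(-1/3), the labor demand is L(w) = (8/w)^(3).
At w = 4: L = 8. At w = 2: L = 64.
ΔL = 64 − 8 = 56.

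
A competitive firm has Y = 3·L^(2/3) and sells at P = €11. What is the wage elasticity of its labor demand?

ε = -3

MP_L = (2/3)·3·L^(-1/3), so P·MP_L = w gives 22·L^(-1/3) = w.
Solving, L(w) = (22/w)^(3). This is a constant-elasticity form: L ∝ w^(−3), so ε = −3.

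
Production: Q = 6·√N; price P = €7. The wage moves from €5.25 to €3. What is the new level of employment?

From P·MP_N = w with MP_N = 3·N^(-1/2), the labor demand is N(w) = (21/w)^(2).
At w = 5.25: N = 16. At w = 3: N = 49.

N* = 49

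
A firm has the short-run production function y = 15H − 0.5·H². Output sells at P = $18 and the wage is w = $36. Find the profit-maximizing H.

H* = 13

The marginal product of H is MP_H = 15 − H.
A price-taking firm hires until the value of the marginal product equals the wage: P·MP_H = w, so 18·(15 − H) = 36.
Then 15 − H = 2, giving H = 13.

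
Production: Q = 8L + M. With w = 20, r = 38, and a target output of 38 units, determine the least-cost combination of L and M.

L* = 4.75, M* = 0

The inputs are perfect substitutes, so the firm uses whichever has the lower cost per unit of output.
Cost per unit of output via L is 2.5; via M it is 38. L is cheaper.
Producing Q = 38 with L alone: L = 4.75, M = 0.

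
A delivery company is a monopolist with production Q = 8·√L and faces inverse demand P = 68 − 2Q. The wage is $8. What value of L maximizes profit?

Marginal revenue from the inverse demand is MR = 68 − 4Q.
The marginal product is MP_L = 4·L^(-1/2).
A monopolist hires until marginal revenue product equals the wage: MR·MP_L = w.
At L, Q = 8·√L. Substituting and solving: (68 − 32·√L)·4·L^(-1/2) = 8 gives L = 4.

L* = 4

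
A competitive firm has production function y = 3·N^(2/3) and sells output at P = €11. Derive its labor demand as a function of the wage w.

N(w) = 10648/w³

MP_N = (2/3)·3·N^(-1/3) = 2·N^(-1/3).
Setting P·MP_N = w: 22·N^(-1/3) = w.
Solving for N: N^(-1/3) = w/22, so N = (22/w)^(3).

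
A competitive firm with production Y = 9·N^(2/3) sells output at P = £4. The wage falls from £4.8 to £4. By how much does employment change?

From P·MP_N = w with MP_N = 6·N^(-1/3), the labor demand is N(w) = (24/w)^(3).
At w = 4.8: N = 125. At w = 4: N = 216.
ΔN = 216 − 125 = 91.

ΔN = 91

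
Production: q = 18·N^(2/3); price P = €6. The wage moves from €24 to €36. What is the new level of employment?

N* = 8

From P·MP_N = w with MP_N = 12·N^(-1/3), the labor demand is N(w) = (72/w)^(3).
At w = 24: N = 27. At w = 36: N = 8.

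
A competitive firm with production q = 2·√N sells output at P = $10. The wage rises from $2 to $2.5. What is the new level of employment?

From P·MP_N = w with MP_N = N^(-1/2), the labor demand is N(w) = (10/w)^(2).
At w = 2: N = 25. At w = 2.5: N = 16.

N* = 16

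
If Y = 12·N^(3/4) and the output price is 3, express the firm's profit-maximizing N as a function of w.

N(w) = 531441/w^(4)

MP_N = (3/4)·12·N^(-1/4) = 9·N^(-1/4).
Setting P·MP_N = w: 27·N^(-1/4) = w.
Solving for N: N^(-1/4) = w/27, so N = (27/w)^(4).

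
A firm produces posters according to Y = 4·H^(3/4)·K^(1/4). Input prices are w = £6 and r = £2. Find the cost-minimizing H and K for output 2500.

Cost minimization requires the marginal rate of technical substitution to equal the input-price ratio: MP_H/MP_K = w/r.
Here MP_H/MP_K = (3/4)·(K/H)/(1/4) = 3·(K/H). Setting this equal to 6/2 = 3 gives K = H.
Substituting into Y = 2500: 4·H^(3/4)·(H)^(1/4) = 2500.
Solving, H = 625 and K = 625.

H* = 625, K* = 625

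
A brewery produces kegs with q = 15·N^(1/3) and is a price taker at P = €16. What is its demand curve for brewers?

N(w) = (80/w)^(3/2)

MP_N = (1/3)·15·N^(-2/3) = 5·N^(-2/3).
Setting P·MP_N = w: 80·N^(-2/3) = w.
Solving for N: N^(-2/3) = w/80, so N = (80/w)^(3/2).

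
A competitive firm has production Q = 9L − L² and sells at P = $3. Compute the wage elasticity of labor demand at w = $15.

From P·MP_L = w with MP_L = 9 − 2L, labor demand is L(w) = (9 − w/3)/2.
dL/dw = −1/(6) = -1/6.
At w = 15, L = 2, so ε = (dL/dw)·(w/L) = (-1/6)·(15/2) = -1.25.

ε = -1.25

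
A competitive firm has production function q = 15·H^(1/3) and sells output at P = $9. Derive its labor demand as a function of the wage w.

H(w) = (45/w)^(3/2)

MP_H = (1/3)·15·H^(-2/3) = 5·H^(-2/3).
Setting P·MP_H = w: 45·H^(-2/3) = w.
Solving for H: H^(-2/3) = w/45, so H = (45/w)^(3/2).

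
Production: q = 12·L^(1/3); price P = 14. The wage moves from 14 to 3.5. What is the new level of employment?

L* = 64

From P·MP_L = w with MP_L = 4·L^(-2/3), the labor demand is L(w) = (56/w)^(3/2).
At w = 14: L = 8. At w = 3.5: L = 64.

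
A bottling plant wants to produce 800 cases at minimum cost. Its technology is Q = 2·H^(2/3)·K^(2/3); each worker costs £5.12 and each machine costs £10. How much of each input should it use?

H* = 125, K* = 64

Cost minimization requires the marginal rate of technical substitution to equal the input-price ratio: MP_H/MP_K = w/r.
Here MP_H/MP_K = (2/3)·(K/H)/(2/3) = (K/H). Setting this equal to 5.12/10 = 0.512 gives K = 0.512H.
Substituting into Q = 800: 2·H^(2/3)·(0.512H)^(2/3) = 800.
Solving, H = 125 and K = 64.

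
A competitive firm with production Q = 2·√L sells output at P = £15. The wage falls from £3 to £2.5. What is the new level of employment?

From P·MP_L = w with MP_L = L^(-1/2), the labor demand is L(w) = (15/w)^(2).
At w = 3: L = 25. At w = 2.5: L = 36.

L* = 36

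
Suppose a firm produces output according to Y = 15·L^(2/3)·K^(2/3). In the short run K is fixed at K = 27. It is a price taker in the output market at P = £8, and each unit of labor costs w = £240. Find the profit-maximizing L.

With K = 27, MP_L = (2/3)·15·L^(-1/3)·27^(2/3) = 90·L^(-1/3).
Profit maximization for a price taker requires P·MP_L = w: 8·90·L^(-1/3) = 240.
So L^(-1/3) = 1/3, which gives L = 27.

L* = 27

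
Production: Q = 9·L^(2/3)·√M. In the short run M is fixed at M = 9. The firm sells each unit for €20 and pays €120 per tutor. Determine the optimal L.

L* = 27

With M = 9, MP_L = (2/3)·9·L^(-1/3)·9^(1/2) = 18·L^(-1/3).
Profit maximization for a price taker requires P·MP_L = w: 20·18·L^(-1/3) = 120.
So L^(-1/3) = 1/3, which gives L = 27.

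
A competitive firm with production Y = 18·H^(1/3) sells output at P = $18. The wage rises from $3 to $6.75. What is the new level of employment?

From P·MP_H = w with MP_H = 6·H^(-2/3), the labor demand is H(w) = (108/w)^(3/2).
At w = 3: H = 216. At w = 6.75: H = 64.

H* = 64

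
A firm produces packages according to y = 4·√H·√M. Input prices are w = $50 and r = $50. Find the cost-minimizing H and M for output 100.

H* = 25, M* = 25

Cost minimization requires the marginal rate of technical substitution to equal the input-price ratio: MP_H/MP_M = w/r.
Here MP_H/MP_M = (1/2)·(M/H)/(1/2) = (M/H). Setting this equal to 50/50 = 1 gives M = H.
Substituting into y = 100: 4·H^(1/2)·(H)^(1/2) = 100.
Solving, H = 25 and M = 25.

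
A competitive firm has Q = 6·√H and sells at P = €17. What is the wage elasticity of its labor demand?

ε = -2

MP_H = (1/2)·6·H^(-1/2), so P·MP_H = w gives 51·H^(-1/2) = w.
Solving, H(w) = (51/w)^(2). This is a constant-elasticity form: H ∝ w^(−2), so ε = −2.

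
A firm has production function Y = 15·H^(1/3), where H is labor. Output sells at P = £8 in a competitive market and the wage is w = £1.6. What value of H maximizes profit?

MP_H = (1/3)·15·H^(-2/3) = 5·H^(-2/3).
Profit maximization for a price taker requires P·MP_H = w: 8·5·H^(-2/3) = 1.6.
So H^(-2/3) = 0.04, which gives H = 125.

H* = 125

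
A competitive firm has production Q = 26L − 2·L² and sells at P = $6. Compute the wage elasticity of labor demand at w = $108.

From P·MP_L = w with MP_L = 26 − 4L, labor demand is L(w) = (26 − w/6)/4.
dL/dw = −1/(24) = -1/24.
At w = 108, L = 2, so ε = (dL/dw)·(w/L) = (-1/24)·(108/2) = -2.25.

ε = -2.25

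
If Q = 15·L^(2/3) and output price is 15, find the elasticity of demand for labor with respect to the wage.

MP_L = (2/3)·15·L^(-1/3), so P·MP_L = w gives 150·L^(-1/3) = w.
Solving, L(w) = (150/w)^(3). This is a constant-elasticity form: L ∝ w^(−3), so ε = −3.

ε = -3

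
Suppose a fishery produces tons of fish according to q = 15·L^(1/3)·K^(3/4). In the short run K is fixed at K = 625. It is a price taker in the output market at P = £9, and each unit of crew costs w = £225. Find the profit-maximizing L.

L* = 125

With K = 625, MP_L = (1/3)·15·L^(-2/3)·625^(3/4) = 625·L^(-2/3).
Profit maximization for a price taker requires P·MP_L = w: 9·625·L^(-2/3) = 225.
So L^(-2/3) = 0.04, which gives L = 125.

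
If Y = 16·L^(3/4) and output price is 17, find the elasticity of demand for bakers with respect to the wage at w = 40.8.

ε = -4

MP_L = (3/4)·16·L^(-1/4), so P·MP_L = w gives 204·L^(-1/4) = w.
Solving, L(w) = (204/w)^(4). This is a constant-elasticity form: L ∝ w^(−4), so ε = −4.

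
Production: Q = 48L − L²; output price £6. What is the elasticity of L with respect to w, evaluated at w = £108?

From P·MP_L = w with MP_L = 48 − 2L, labor demand is L(w) = (48 − w/6)/2.
dL/dw = −1/(12) = -1/12.
At w = 108, L = 15, so ε = (dL/dw)·(w/L) = (-1/12)·(108/15) = -0.6.

ε = -0.6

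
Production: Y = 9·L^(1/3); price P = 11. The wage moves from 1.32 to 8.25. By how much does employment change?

From P·MP_L = w with MP_L = 3·L^(-2/3), the labor demand is L(w) = (33/w)^(3/2).
At w = 1.32: L = 125. At w = 8.25: L = 8.
ΔL = 8 − 125 = -117.

ΔL = -117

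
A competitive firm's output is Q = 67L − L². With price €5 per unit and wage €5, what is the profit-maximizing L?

The marginal product of L is MP_L = 67 − 2L.
A price-taking firm hires until the value of the marginal product equals the wage: P·MP_L = w, so 5·(67 − 2L) = 5.
Then 67 − 2L = 1, giving L = 33.

L* = 33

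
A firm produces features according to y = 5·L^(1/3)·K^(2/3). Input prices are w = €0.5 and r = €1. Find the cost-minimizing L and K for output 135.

Cost minimization requires the marginal rate of technical substitution to equal the input-price ratio: MP_L/MP_K = w/r.
Here MP_L/MP_K = (1/3)·(K/L)/(2/3) = 0.5·(K/L). Setting this equal to 0.5/1 = 0.5 gives K = L.
Substituting into y = 135: 5·L^(1/3)·(L)^(2/3) = 135.
Solving, L = 27 and K = 27.

L* = 27, K* = 27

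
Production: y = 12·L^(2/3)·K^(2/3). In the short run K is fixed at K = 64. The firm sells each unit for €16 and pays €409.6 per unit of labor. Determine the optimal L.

With K = 64, MP_L = (2/3)·12·L^(-1/3)·64^(2/3) = 128·L^(-1/3).
Profit maximization for a price taker requires P·MP_L = w: 16·128·L^(-1/3) = 409.6.
So L^(-1/3) = 0.2, which gives L = 125.

L* = 125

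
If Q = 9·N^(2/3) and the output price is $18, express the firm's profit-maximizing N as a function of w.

N(w) = 1259712/w³

MP_N = (2/3)·9·N^(-1/3) = 6·N^(-1/3).
Setting P·MP_N = w: 108·N^(-1/3) = w.
Solving for N: N^(-1/3) = w/108, so N = (108/w)^(3).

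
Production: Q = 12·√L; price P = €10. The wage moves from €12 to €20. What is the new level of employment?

From P·MP_L = w with MP_L = 6·L^(-1/2), the labor demand is L(w) = (60/w)^(2).
At w = 12: L = 25. At w = 20: L = 9.

L* = 9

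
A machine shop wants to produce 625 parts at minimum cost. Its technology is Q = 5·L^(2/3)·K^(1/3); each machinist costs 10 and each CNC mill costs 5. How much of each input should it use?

L* = 125, K* = 125

Cost minimization requires the marginal rate of technical substitution to equal the input-price ratio: MP_L/MP_K = w/r.
Here MP_L/MP_K = (2/3)·(K/L)/(1/3) = 2·(K/L). Setting this equal to 10/5 = 2 gives K = L.
Substituting into Q = 625: 5·L^(2/3)·(L)^(1/3) = 625.
Solving, L = 125 and K = 125.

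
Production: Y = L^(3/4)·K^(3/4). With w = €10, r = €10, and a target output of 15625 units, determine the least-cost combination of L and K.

L* = 625, K* = 625

Cost minimization requires the marginal rate of technical substitution to equal the input-price ratio: MP_L/MP_K = w/r.
Here MP_L/MP_K = (3/4)·(K/L)/(3/4) = (K/L). Setting this equal to 10/10 = 1 gives K = L.
Substituting into Y = 15625: L^(3/4)·(L)^(3/4) = 15625.
Solving, L = 625 and K = 625.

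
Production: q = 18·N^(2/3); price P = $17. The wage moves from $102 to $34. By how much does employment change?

ΔN = 208

From P·MP_N = w with MP_N = 12·N^(-1/3), the labor demand is N(w) = (204/w)^(3).
At w = 102: N = 8. At w = 34: N = 216.
ΔN = 216 − 8 = 208.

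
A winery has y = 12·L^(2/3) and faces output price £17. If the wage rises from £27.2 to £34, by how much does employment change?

ΔL = -61

From P·MP_L = w with MP_L = 8·L^(-1/3), the labor demand is L(w) = (136/w)^(3).
At w = 27.2: L = 125. At w = 34: L = 64.
ΔL = 64 − 125 = -61.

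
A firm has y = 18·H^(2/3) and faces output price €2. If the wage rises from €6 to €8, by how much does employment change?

ΔH = -37

From P·MP_H = w with MP_H = 12·H^(-1/3), the labor demand is H(w) = (24/w)^(3).
At w = 6: H = 64. At w = 8: H = 27.
ΔH = 27 − 64 = -37.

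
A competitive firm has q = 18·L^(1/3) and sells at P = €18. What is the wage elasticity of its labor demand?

ε = -1.5

MP_L = (1/3)·18·L^(-2/3), so P·MP_L = w gives 108·L^(-2/3) = w.
Solving, L(w) = (108/w)^(3/2). This is a constant-elasticity form: L ∝ w^(−3/2), so ε = −3/2.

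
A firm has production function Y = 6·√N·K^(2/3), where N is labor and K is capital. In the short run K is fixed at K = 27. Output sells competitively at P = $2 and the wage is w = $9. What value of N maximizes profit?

With K = 27, MP_N = (1/2)·6·N^(-1/2)·27^(2/3) = 27·N^(-1/2).
Profit maximization for a price taker requires P·MP_N = w: 2·27·N^(-1/2) = 9.
So N^(-1/2) = 1/6, which gives N = 36.

N* = 36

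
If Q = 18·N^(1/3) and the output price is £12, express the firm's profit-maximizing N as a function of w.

MP_N = (1/3)·18·N^(-2/3) = 6·N^(-2/3).
Setting P·MP_N = w: 72·N^(-2/3) = w.
Solving for N: N^(-2/3) = w/72, so N = (72/w)^(3/2).

N(w) = (72/w)^(3/2)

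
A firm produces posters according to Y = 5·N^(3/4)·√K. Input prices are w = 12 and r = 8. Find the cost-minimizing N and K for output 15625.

N* = 625, K* = 625

Cost minimization requires the marginal rate of technical substitution to equal the input-price ratio: MP_N/MP_K = w/r.
Here MP_N/MP_K = (3/4)·(K/N)/(1/2) = 1.5·(K/N). Setting this equal to 12/8 = 1.5 gives K = N.
Substituting into Y = 15625: 5·N^(3/4)·(N)^(1/2) = 15625.
Solving, N = 625 and K = 625.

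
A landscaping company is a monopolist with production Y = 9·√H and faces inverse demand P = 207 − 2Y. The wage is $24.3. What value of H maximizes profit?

H* = 25

Marginal revenue from the inverse demand is MR = 207 − 4Y.
The marginal product is MP_H = 4.5·H^(-1/2).
A monopolist hires until marginal revenue product equals the wage: MR·MP_H = w.
At H, Y = 9·√H. Substituting and solving: (207 − 36·√H)·4.5·H^(-1/2) = 24.3 gives H = 25.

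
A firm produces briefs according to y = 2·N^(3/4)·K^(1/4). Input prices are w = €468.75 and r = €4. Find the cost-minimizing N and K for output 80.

N* = 16, K* = 625

Cost minimization requires the marginal rate of technical substitution to equal the input-price ratio: MP_N/MP_K = w/r.
Here MP_N/MP_K = (3/4)·(K/N)/(1/4) = 3·(K/N). Setting this equal to 468.75/4 = 117.1875 gives K = 39.0625N.
Substituting into y = 80: 2·N^(3/4)·(39.0625N)^(1/4) = 80.
Solving, N = 16 and K = 625.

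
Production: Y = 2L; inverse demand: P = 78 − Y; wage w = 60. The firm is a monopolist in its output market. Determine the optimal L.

L* = 12

Marginal revenue from the inverse demand is MR = 78 − 2Y.
The marginal product is MP_L = 2.
A monopolist hires until marginal revenue product equals the wage: MR·MP_L = w.
(78 − 4L)·2 = 60, so L = 12.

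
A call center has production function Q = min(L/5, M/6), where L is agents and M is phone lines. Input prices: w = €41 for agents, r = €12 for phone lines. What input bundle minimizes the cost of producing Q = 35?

L* = 175, M* = 210

With a fixed-proportions technology, the cost-minimizing bundle uses no slack in either input: L/5 = M/6 = Q.
So L = 5·35 = 175 and M = 6·35 = 210.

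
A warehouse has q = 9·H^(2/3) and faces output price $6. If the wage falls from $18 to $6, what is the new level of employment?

From P·MP_H = w with MP_H = 6·H^(-1/3), the labor demand is H(w) = (36/w)^(3).
At w = 18: H = 8. At w = 6: H = 216.

H* = 216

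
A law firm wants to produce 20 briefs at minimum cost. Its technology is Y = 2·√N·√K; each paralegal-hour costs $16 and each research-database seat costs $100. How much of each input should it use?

Cost minimization requires the marginal rate of technical substitution to equal the input-price ratio: MP_N/MP_K = w/r.
Here MP_N/MP_K = (1/2)·(K/N)/(1/2) = (K/N). Setting this equal to 16/100 = 0.16 gives K = 0.16N.
Substituting into Y = 20: 2·N^(1/2)·(0.16N)^(1/2) = 20.
Solving, N = 25 and K = 4.

N* = 25, K* = 4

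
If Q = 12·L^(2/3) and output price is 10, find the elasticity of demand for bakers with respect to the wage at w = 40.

ε = -3

MP_L = (2/3)·12·L^(-1/3), so P·MP_L = w gives 80·L^(-1/3) = w.
Solving, L(w) = (80/w)^(3). This is a constant-elasticity form: L ∝ w^(−3), so ε = −3.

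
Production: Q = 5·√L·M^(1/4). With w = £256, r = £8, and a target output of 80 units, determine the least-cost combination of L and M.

L* = 16, M* = 256

Cost minimization requires the marginal rate of technical substitution to equal the input-price ratio: MP_L/MP_M = w/r.
Here MP_L/MP_M = (1/2)·(M/L)/(1/4) = 2·(M/L). Setting this equal to 256/8 = 32 gives M = 16L.
Substituting into Q = 80: 5·L^(1/2)·(16L)^(1/4) = 80.
Solving, L = 16 and M = 256.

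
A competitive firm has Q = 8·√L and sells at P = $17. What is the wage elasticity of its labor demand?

ε = -2

MP_L = (1/2)·8·L^(-1/2), so P·MP_L = w gives 68·L^(-1/2) = w.
Solving, L(w) = (68/w)^(2). This is a constant-elasticity form: L ∝ w^(−2), so ε = −2.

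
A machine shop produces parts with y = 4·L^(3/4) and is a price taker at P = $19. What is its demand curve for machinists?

L(w) = (57/w)^(4)

MP_L = (3/4)·4·L^(-1/4) = 3·L^(-1/4).
Setting P·MP_L = w: 57·L^(-1/4) = w.
Solving for L: L^(-1/4) = w/57, so L = (57/w)^(4).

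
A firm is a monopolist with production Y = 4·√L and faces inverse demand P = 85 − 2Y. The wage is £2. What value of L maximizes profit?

Marginal revenue from the inverse demand is MR = 85 − 4Y.
The marginal product is MP_L = 2·L^(-1/2).
A monopolist hires until marginal revenue product equals the wage: MR·MP_L = w.
At L, Y = 4·√L. Substituting and solving: (85 − 16·√L)·2·L^(-1/2) = 2 gives L = 25.

L* = 25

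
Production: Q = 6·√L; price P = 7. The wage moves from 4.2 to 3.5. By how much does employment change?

From P·MP_L = w with MP_L = 3·L^(-1/2), the labor demand is L(w) = (21/w)^(2).
At w = 4.2: L = 25. At w = 3.5: L = 36.
ΔL = 36 − 25 = 11.

ΔL = 11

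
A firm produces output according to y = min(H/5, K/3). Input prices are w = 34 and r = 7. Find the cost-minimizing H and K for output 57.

With a fixed-proportions technology, the cost-minimizing bundle uses no slack in either input: H/5 = K/3 = y.
So H = 5·57 = 285 and K = 3·57 = 171.

H* = 285, K* = 171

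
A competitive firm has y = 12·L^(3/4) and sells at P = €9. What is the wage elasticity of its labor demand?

ε = -4

MP_L = (3/4)·12·L^(-1/4), so P·MP_L = w gives 81·L^(-1/4) = w.
Solving, L(w) = (81/w)^(4). This is a constant-elasticity form: L ∝ w^(−4), so ε = −4.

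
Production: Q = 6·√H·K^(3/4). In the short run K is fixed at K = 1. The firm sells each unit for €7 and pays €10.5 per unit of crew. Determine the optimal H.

With K = 1, MP_H = (1/2)·6·H^(-1/2)·1^(3/4) = 3·H^(-1/2).
Profit maximization for a price taker requires P·MP_H = w: 7·3·H^(-1/2) = 10.5.
So H^(-1/2) = 0.5, which gives H = 4.

H* = 4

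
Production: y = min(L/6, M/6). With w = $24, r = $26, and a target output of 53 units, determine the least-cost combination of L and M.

With a fixed-proportions technology, the cost-minimizing bundle uses no slack in either input: L/6 = M/6 = y.
So L = 6·53 = 318 and M = 6·53 = 318.

L* = 318, M* = 318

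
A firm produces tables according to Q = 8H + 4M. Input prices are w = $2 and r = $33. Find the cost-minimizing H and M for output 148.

The inputs are perfect substitutes, so the firm uses whichever has the lower cost per unit of output.
Cost per unit of output via H is w/8 = 0.25; via M it is r/4 = 8.25. H is cheaper.
Producing Q = 148 with H alone: H = 18.5, M = 0.

H* = 18.5, M* = 0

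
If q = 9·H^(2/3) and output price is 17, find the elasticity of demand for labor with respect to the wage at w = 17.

MP_H = (2/3)·9·H^(-1/3), so P·MP_H = w gives 102·H^(-1/3) = w.
Solving, H(w) = (102/w)^(3). This is a constant-elasticity form: H ∝ w^(−3), so ε = −3.

ε = -3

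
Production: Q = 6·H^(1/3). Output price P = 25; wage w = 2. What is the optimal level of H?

H* = 125

MP_H = (1/3)·6·H^(-2/3) = 2·H^(-2/3).
Profit maximization for a price taker requires P·MP_H = w: 25·2·H^(-2/3) = 2.
So H^(-2/3) = 0.04, which gives H = 125.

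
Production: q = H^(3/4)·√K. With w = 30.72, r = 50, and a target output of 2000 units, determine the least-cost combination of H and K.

H* = 625, K* = 256

Cost minimization requires the marginal rate of technical substitution to equal the input-price ratio: MP_H/MP_K = w/r.
Here MP_H/MP_K = (3/4)·(K/H)/(1/2) = 1.5·(K/H). Setting this equal to 30.72/50 = 0.6144 gives K = 0.4096H.
Substituting into q = 2000: H^(3/4)·(0.4096H)^(1/2) = 2000.
Solving, H = 625 and K = 256.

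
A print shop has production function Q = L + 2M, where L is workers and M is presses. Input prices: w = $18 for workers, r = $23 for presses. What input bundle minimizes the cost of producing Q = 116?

L* = 0, M* = 58

The inputs are perfect substitutes, so the firm uses whichever has the lower cost per unit of output.
Cost per unit of output via L is 18; via M it is 11.5. M is cheaper.
Producing Q = 116 with M alone: L = 0, M = 58.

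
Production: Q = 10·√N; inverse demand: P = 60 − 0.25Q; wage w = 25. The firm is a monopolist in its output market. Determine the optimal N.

N* = 36

Marginal revenue from the inverse demand is MR = 60 − 0.5Q.
The marginal product is MP_N = 5·N^(-1/2).
A monopolist hires until marginal revenue product equals the wage: MR·MP_N = w.
At N, Q = 10·√N. Substituting and solving: (60 − 5·√N)·5·N^(-1/2) = 25 gives N = 36.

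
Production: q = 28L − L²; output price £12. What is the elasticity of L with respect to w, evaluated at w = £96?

ε = -0.4

From P·MP_L = w with MP_L = 28 − 2L, labor demand is L(w) = (28 − w/12)/2.
dL/dw = −1/(24) = -1/24.
At w = 96, L = 10, so ε = (dL/dw)·(w/L) = (-1/24)·(96/10) = -0.4.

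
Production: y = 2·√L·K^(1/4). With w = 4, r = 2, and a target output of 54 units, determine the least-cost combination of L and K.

L* = 81, K* = 81

Cost minimization requires the marginal rate of technical substitution to equal the input-price ratio: MP_L/MP_K = w/r.
Here MP_L/MP_K = (1/2)·(K/L)/(1/4) = 2·(K/L). Setting this equal to 4/2 = 2 gives K = L.
Substituting into y = 54: 2·L^(1/2)·(L)^(1/4) = 54.
Solving, L = 81 and K = 81.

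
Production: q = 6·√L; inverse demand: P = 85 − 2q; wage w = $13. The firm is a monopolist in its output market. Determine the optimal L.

Marginal revenue from the inverse demand is MR = 85 − 4q.
The marginal product is MP_L = 3·L^(-1/2).
A monopolist hires until marginal revenue product equals the wage: MR·MP_L = w.
At L, q = 6·√L. Substituting and solving: (85 − 24·√L)·3·L^(-1/2) = 13 gives L = 9.

L* = 9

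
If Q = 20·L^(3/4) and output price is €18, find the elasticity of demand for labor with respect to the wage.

MP_L = (3/4)·20·L^(-1/4), so P·MP_L = w gives 270·L^(-1/4) = w.
Solving, L(w) = (270/w)^(4). This is a constant-elasticity form: L ∝ w^(−4), so ε = −4.

ε = -4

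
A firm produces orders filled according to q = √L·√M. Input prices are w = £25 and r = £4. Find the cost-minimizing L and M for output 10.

L* = 4, M* = 25

Cost minimization requires the marginal rate of technical substitution to equal the input-price ratio: MP_L/MP_M = w/r.
Here MP_L/MP_M = (1/2)·(M/L)/(1/2) = (M/L). Setting this equal to 25/4 = 6.25 gives M = 6.25L.
Substituting into q = 10: L^(1/2)·(6.25L)^(1/2) = 10.
Solving, L = 4 and M = 25.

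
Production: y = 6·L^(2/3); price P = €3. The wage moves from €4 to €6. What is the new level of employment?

L* = 8

From P·MP_L = w with MP_L = 4·L^(-1/3), the labor demand is L(w) = (12/w)^(3).
At w = 4: L = 27. At w = 6: L = 8.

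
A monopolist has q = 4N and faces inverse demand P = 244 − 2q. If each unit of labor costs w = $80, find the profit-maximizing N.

Marginal revenue from the inverse demand is MR = 244 − 4q.
The marginal product is MP_N = 4.
A monopolist hires until marginal revenue product equals the wage: MR·MP_N = w.
(244 − 16N)·4 = 80, so N = 14.

N* = 14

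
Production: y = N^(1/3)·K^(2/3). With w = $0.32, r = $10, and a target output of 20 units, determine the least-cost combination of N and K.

N* = 125, K* = 8

Cost minimization requires the marginal rate of technical substitution to equal the input-price ratio: MP_N/MP_K = w/r.
Here MP_N/MP_K = (1/3)·(K/N)/(2/3) = 0.5·(K/N). Setting this equal to 0.32/10 = 0.032 gives K = 0.064N.
Substituting into y = 20: N^(1/3)·(0.064N)^(2/3) = 20.
Solving, N = 125 and K = 8.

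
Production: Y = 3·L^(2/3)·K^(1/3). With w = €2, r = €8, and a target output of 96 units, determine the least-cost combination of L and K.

L* = 64, K* = 8

Cost minimization requires the marginal rate of technical substitution to equal the input-price ratio: MP_L/MP_K = w/r.
Here MP_L/MP_K = (2/3)·(K/L)/(1/3) = 2·(K/L). Setting this equal to 2/8 = 0.25 gives K = 0.125L.
Substituting into Y = 96: 3·L^(2/3)·(0.125L)^(1/3) = 96.
Solving, L = 64 and K = 8.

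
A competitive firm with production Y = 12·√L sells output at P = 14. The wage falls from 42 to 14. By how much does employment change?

ΔL = 32

From P·MP_L = w with MP_L = 6·L^(-1/2), the labor demand is L(w) = (84/w)^(2).
At w = 42: L = 4. At w = 14: L = 36.
ΔL = 36 − 4 = 32.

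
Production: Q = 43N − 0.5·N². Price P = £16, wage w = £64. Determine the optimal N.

N* = 39

The marginal product of N is MP_N = 43 − N.
A price-taking firm hires until the value of the marginal product equals the wage: P·MP_N = w, so 16·(43 − N) = 64.
Then 43 − N = 4, giving N = 39.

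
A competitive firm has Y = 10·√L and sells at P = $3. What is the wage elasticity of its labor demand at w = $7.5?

MP_L = (1/2)·10·L^(-1/2), so P·MP_L = w gives 15·L^(-1/2) = w.
Solving, L(w) = (15/w)^(2). This is a constant-elasticity form: L ∝ w^(−2), so ε = −2.

ε = -2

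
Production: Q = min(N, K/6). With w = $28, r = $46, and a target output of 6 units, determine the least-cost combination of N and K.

N* = 6, K* = 36

With a fixed-proportions technology, the cost-minimizing bundle uses no slack in either input: N = K/6 = Q.
So N = 6 and K = 6·6 = 36.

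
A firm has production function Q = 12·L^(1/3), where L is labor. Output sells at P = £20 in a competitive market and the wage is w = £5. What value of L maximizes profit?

L* = 64

MP_L = (1/3)·12·L^(-2/3) = 4·L^(-2/3).
Profit maximization for a price taker requires P·MP_L = w: 20·4·L^(-2/3) = 5.
So L^(-2/3) = 0.0625, which gives L = 64.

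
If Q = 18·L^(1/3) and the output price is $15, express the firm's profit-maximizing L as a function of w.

L(w) = (90/w)^(3/2)

MP_L = (1/3)·18·L^(-2/3) = 6·L^(-2/3).
Setting P·MP_L = w: 90·L^(-2/3) = w.
Solving for L: L^(-2/3) = w/90, so L = (90/w)^(3/2).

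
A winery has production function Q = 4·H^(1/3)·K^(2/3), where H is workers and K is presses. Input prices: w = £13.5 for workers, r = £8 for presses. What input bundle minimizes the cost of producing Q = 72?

H* = 8, K* = 27

Cost minimization requires the marginal rate of technical substitution to equal the input-price ratio: MP_H/MP_K = w/r.
Here MP_H/MP_K = (1/3)·(K/H)/(2/3) = 0.5·(K/H). Setting this equal to 13.5/8 = 1.6875 gives K = 3.375H.
Substituting into Q = 72: 4·H^(1/3)·(3.375H)^(2/3) = 72.
Solving, H = 8 and K = 27.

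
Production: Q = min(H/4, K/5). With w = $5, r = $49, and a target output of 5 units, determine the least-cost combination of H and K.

H* = 20, K* = 25

With a fixed-proportions technology, the cost-minimizing bundle uses no slack in either input: H/4 = K/5 = Q.
So H = 4·5 = 20 and K = 5·5 = 25.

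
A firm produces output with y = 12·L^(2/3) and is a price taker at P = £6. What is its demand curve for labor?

MP_L = (2/3)·12·L^(-1/3) = 8·L^(-1/3).
Setting P·MP_L = w: 48·L^(-1/3) = w.
Solving for L: L^(-1/3) = w/48, so L = (48/w)^(3).

L(w) = 110592/w³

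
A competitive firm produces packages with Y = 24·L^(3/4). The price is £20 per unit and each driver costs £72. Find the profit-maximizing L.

L* = 625

MP_L = (3/4)·24·L^(-1/4) = 18·L^(-1/4).
Profit maximization for a price taker requires P·MP_L = w: 20·18·L^(-1/4) = 72.
So L^(-1/4) = 0.2, which gives L = 625.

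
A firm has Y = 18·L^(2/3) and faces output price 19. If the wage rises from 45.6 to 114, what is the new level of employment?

From P·MP_L = w with MP_L = 12·L^(-1/3), the labor demand is L(w) = (228/w)^(3).
At w = 45.6: L = 125. At w = 114: L = 8.

L* = 8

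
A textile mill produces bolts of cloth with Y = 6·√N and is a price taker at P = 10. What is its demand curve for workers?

MP_N = (1/2)·6·N^(-1/2) = 3·N^(-1/2).
Setting P·MP_N = w: 30·N^(-1/2) = w.
Solving for N: N^(-1/2) = w/30, so N = (30/w)^(2).

N(w) = 900/w²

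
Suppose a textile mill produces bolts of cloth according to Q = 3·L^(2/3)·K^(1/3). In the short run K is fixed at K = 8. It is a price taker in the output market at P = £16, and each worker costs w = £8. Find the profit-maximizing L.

L* = 512

With K = 8, MP_L = (2/3)·3·L^(-1/3)·8^(1/3) = 4·L^(-1/3).
Profit maximization for a price taker requires P·MP_L = w: 16·4·L^(-1/3) = 8.
So L^(-1/3) = 0.125, which gives L = 512.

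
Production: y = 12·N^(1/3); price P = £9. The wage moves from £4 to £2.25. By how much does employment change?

ΔN = 37

From P·MP_N = w with MP_N = 4·N^(-2/3), the labor demand is N(w) = (36/w)^(3/2).
At w = 4: N = 27. At w = 2.25: N = 64.
ΔN = 64 − 27 = 37.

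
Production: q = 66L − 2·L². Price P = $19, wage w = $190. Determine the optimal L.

The marginal product of L is MP_L = 66 − 4L.
A price-taking firm hires until the value of the marginal product equals the wage: P·MP_L = w, so 19·(66 − 4L) = 190.
Then 66 − 4L = 10, giving L = 14.

L* = 14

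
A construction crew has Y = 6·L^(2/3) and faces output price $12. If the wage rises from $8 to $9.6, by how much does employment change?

From P·MP_L = w with MP_L = 4·L^(-1/3), the labor demand is L(w) = (48/w)^(3).
At w = 8: L = 216. At w = 9.6: L = 125.
ΔL = 125 − 216 = -91.

ΔL = -91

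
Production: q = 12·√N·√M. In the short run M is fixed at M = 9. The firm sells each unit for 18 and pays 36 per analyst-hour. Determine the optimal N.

With M = 9, MP_N = (1/2)·12·N^(-1/2)·9^(1/2) = 18·N^(-1/2).
Profit maximization for a price taker requires P·MP_N = w: 18·18·N^(-1/2) = 36.
So N^(-1/2) = 1/9, which gives N = 81.

N* = 81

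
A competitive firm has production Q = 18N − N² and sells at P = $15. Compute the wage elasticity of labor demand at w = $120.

From P·MP_N = w with MP_N = 18 − 2N, labor demand is N(w) = (18 − w/15)/2.
dN/dw = −1/(30) = -1/30.
At w = 120, N = 5, so ε = (dN/dw)·(w/N) = (-1/30)·(120/5) = -0.8.

ε = -0.8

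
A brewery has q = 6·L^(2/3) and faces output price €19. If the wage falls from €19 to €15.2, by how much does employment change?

From P·MP_L = w with MP_L = 4·L^(-1/3), the labor demand is L(w) = (76/w)^(3).
At w = 19: L = 64. At w = 15.2: L = 125.
ΔL = 125 − 64 = 61.

ΔL = 61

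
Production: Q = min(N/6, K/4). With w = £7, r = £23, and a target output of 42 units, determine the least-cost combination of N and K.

N* = 252, K* = 168

With a fixed-proportions technology, the cost-minimizing bundle uses no slack in either input: N/6 = K/4 = Q.
So N = 6·42 = 252 and K = 4·42 = 168.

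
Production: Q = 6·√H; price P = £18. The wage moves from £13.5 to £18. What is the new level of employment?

H* = 9

From P·MP_H = w with MP_H = 3·H^(-1/2), the labor demand is H(w) = (54/w)^(2).
At w = 13.5: H = 16. At w = 18: H = 9.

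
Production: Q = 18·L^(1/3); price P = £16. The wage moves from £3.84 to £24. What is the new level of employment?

From P·MP_L = w with MP_L = 6·L^(-2/3), the labor demand is L(w) = (96/w)^(3/2).
At w = 3.84: L = 125. At w = 24: L = 8.

L* = 8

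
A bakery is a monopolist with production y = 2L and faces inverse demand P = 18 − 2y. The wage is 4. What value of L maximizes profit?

Marginal revenue from the inverse demand is MR = 18 − 4y.
The marginal product is MP_L = 2.
A monopolist hires until marginal revenue product equals the wage: MR·MP_L = w.
(18 − 8L)·2 = 4, so L = 2.

L* = 2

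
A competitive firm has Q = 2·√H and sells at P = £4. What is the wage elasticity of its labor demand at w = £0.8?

MP_H = (1/2)·2·H^(-1/2), so P·MP_H = w gives 4·H^(-1/2) = w.
Solving, H(w) = (4/w)^(2). This is a constant-elasticity form: H ∝ w^(−2), so ε = −2.

ε = -2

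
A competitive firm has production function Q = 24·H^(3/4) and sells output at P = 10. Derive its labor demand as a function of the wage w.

MP_H = (3/4)·24·H^(-1/4) = 18·H^(-1/4).
Setting P·MP_H = w: 180·H^(-1/4) = w.
Solving for H: H^(-1/4) = w/180, so H = (180/w)^(4).

H(w) = (180/w)^(4)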